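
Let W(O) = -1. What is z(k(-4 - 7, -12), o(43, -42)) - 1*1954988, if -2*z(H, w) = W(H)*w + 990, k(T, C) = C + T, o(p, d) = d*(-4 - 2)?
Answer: -1955357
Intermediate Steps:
o(p, d) = -6*d (o(p, d) = d*(-6) = -6*d)
z(H, w) = -495 + w/2 (z(H, w) = -(-w + 990)/2 = -(990 - w)/2 = -495 + w/2)
z(k(-4 - 7, -12), o(43, -42)) - 1*1954988 = (-495 + (-6*(-42))/2) - 1*1954988 = (-495 + (1/2)*252) - 1954988 = (-495 + 126) - 1954988 = -369 - 1954988 = -1955357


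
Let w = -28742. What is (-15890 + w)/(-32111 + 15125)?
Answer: 22316/8493 ≈ 2.6276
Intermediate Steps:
(-15890 + w)/(-32111 + 15125) = (-15890 - 28742)/(-32111 + 15125) = -44632/(-16986) = -44632*(-1/16986) = 22316/8493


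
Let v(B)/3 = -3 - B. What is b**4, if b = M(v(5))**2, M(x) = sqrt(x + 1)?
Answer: 279841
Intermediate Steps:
v(B) = -9 - 3*B (v(B) = 3*(-3 - B) = -9 - 3*B)
M(x) = sqrt(1 + x)
b = -23 (b = (sqrt(1 + (-9 - 3*5)))**2 = (sqrt(1 + (-9 - 15)))**2 = (sqrt(1 - 24))**2 = (sqrt(-23))**2 = (I*sqrt(23))**2 = -23)
b**4 = (-23)**4 = 279841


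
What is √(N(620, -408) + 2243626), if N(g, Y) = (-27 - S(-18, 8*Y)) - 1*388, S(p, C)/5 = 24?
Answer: √2243091 ≈ 1497.7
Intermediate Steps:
S(p, C) = 120 (S(p, C) = 5*24 = 120)
N(g, Y) = -535 (N(g, Y) = (-27 - 1*120) - 1*388 = (-27 - 120) - 388 = -147 - 388 = -535)
√(N(620, -408) + 2243626) = √(-535 + 2243626) = √2243091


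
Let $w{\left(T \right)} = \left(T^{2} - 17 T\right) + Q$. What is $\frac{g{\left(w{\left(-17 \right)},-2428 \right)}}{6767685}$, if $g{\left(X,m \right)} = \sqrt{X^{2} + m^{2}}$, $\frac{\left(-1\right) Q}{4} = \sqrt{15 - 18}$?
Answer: $\frac{2 \sqrt{1557305 - 1156 i \sqrt{3}}}{6767685} \approx 0.00036879 - 2.3708 \cdot 10^{-7} i$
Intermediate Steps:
$Q = - 4 i \sqrt{3}$ ($Q = - 4 \sqrt{15 - 18} = - 4 \sqrt{-3} = - 4 i \sqrt{3} \approx - 6.9282 i$)
$w{\left(T \right)} = T^{2} - 17 T - 4 i \sqrt{3}$ ($w{\left(T \right)} = \left(T^{2} - 17 T\right) - 4 i \sqrt{3} = T^{2} - 17 T - 4 i \sqrt{3}$)
$\frac{g{\left(w{\left(-17 \right)},-2428 \right)}}{6767685} = \frac{\sqrt{\left(\left(-17\right)^{2} - -289 - 4 i \sqrt{3}\right)^{2} + \left(-2428\right)^{2}}}{6767685} = \sqrt{\left(289 + 289 - 4 i \sqrt{3}\right)^{2} + 5895184} \cdot \frac{1}{6767685} = \sqrt{\left(578 - 4 i \sqrt{3}\right)^{2} + 5895184} \cdot \frac{1}{6767685} = \sqrt{5895184 + \left(578 - 4 i \sqrt{3}\right)^{2}} \cdot \frac{1}{6767685} = \frac{\sqrt{5895184 + \left(578 - 4 i \sqrt{3}\right)^{2}}}{6767685}$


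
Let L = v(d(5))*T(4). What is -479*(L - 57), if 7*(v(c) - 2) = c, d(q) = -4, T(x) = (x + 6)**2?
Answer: -287879/7 ≈ -41126.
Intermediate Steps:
T(x) = (6 + x)**2
v(c) = 2 + c/7
L = 1000/7 (L = (2 + (1/7)*(-4))*(6 + 4)**2 = (2 - 4/7)*10**2 = (10/7)*100 = 1000/7 ≈ 142.86)
-479*(L - 57) = -479*(1000/7 - 57) = -479*601/7 = -287879/7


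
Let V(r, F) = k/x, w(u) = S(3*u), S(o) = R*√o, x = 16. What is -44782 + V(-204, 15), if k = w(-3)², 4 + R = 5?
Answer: -716521/16 ≈ -44783.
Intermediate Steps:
R = 1 (R = -4 + 5 = 1)
S(o) = √o (S(o) = 1*√o = √o)
w(u) = √3*√u (w(u) = √(3*u) = √3*√u)
k = -9 (k = (√3*√(-3))² = (√3*(I*√3))² = (3*I)² = -9)
V(r, F) = -9/16
-44782 + V(-204, 15) = -44782 - 9/16 = -716521/16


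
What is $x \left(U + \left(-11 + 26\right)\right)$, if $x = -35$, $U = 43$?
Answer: $-2030$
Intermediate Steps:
$x \left(U + \left(-11 + 26\right)\right) = - 35 \left(43 + \left(-11 + 26\right)\right) = - 35 \left(43 + 15\right) = \left(-35\right) 58 = -2030$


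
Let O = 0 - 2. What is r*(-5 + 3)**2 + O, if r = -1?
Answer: -6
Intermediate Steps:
O = -2
r*(-5 + 3)**2 + O = -(-5 + 3)**2 - 2 = -1*(-2)**2 - 2 = -1*4 - 2 = -4 - 2 = -6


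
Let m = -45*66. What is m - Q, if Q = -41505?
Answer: 38535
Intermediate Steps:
m = -2970
m - Q = -2970 - 1*(-41505) = -2970 + 41505 = 38535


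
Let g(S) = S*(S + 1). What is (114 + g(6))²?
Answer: 24336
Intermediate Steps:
g(S) = S*(1 + S)
(114 + g(6))² = (114 + 6*(1 + 6))² = (114 + 6*7)² = (114 + 42)² = 156² = 24336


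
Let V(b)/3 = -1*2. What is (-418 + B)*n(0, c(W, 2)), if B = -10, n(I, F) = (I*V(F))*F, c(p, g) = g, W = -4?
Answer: 0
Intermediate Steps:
V(b) = -6 (V(b) = 3*(-1*2) = 3*(-2) = -6)
n(I, F) = -6*F*I (n(I, F) = (I*(-6))*F = (-6*I)*F = -6*F*I)
(-418 + B)*n(0, c(W, 2)) = (-418 - 10)*(-6*2*0) = -428*0 = 0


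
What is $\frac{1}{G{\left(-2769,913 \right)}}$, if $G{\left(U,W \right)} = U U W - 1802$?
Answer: $\frac{1}{7000298791} \approx 1.4285 \cdot 10^{-10}$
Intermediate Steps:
$G{\left(U,W \right)} = -1802 + W U^{2}$ ($G{\left(U,W \right)} = U^{2} W - 1802 = W U^{2} - 1802 = -1802 + W U^{2}$)
$\frac{1}{G{\left(-2769,913 \right)}} = \frac{1}{-1802 + 913 \left(-2769\right)^{2}} = \frac{1}{-1802 + 913 \cdot 7667361} = \frac{1}{-1802 + 7000300593} = \frac{1}{7000298791}$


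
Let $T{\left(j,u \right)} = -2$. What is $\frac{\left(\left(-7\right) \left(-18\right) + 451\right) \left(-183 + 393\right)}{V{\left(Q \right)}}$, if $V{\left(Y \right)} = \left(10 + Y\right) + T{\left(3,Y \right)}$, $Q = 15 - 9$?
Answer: $8655$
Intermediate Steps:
$Q = 6$ ($Q = 15 - 9 = 6$)
$V{\left(Y \right)} = 8 + Y$ ($V{\left(Y \right)} = \left(10 + Y\right) - 2 = 8 + Y$)
$\frac{\left(\left(-7\right) \left(-18\right) + 451\right) \left(-183 + 393\right)}{V{\left(Q \right)}} = \frac{\left(\left(-7\right) \left(-18\right) + 451\right) \left(-183 + 393\right)}{8 + 6} = \frac{\left(126 + 451\right) 210}{14} = 577 \cdot 210 \cdot \frac{1}{14} = 121170 \cdot \frac{1}{14} = 8655$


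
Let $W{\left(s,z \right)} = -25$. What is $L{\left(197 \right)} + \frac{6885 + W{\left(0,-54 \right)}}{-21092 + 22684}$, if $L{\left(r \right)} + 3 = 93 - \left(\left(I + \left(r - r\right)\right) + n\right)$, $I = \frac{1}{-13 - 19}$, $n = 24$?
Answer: $\frac{447927}{6368} \approx 70.34$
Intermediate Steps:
$I = - \frac{1}{32}$ ($I = \frac{1}{-32} = - \frac{1}{32} \approx -0.03125$)
$L{\left(r \right)} = \frac{2113}{32}$ ($L{\left(r \right)} = -3 + \left(93 - \left(\left(- \frac{1}{32} + \left(r - r\right)\right) + 24\right)\right) = -3 + \left(93 - \left(\left(- \frac{1}{32} + 0\right) + 24\right)\right) = -3 + \left(93 - \left(- \frac{1}{32} + 24\right)\right) = -3 + \left(93 - \frac{767}{32}\right) = -3 + \frac{2209}{32} = \frac{2113}{32}$)
$L{\left(197 \right)} + \frac{6885 + W{\left(0,-54 \right)}}{-21092 + 22684} = \frac{2113}{32} + \frac{6885 - 25}{-21092 + 22684} = \frac{2113}{32} + \frac{6860}{1592} = \frac{2113}{32} + 6860 \cdot \frac{1}{1592} = \frac{2113}{32} + \frac{1715}{398} = \frac{447927}{6368}$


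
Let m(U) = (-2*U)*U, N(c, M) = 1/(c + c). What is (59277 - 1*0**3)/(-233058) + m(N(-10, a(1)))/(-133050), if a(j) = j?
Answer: -262893456157/1033612230000 ≈ -0.25434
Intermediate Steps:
N(c, M) = 1/(2*c)
m(U) = -2*U**2
(59277 - 1*0**3)/(-233058) + m(N(-10, a(1)))/(-133050) = (59277 - 1*0**3)/(-233058) - 2*((1/2)/(-10))**2/(-133050) = (59277 - 1*0)*(-1/233058) - 2*((1/2)*(-1/10))**2*(-1/133050) = (59277 + 0)*(-1/233058) - 2*(-1/20)**2*(-1/133050) = 59277*(-1/233058) - 2*1/400*(-1/133050) = -19759/77686 - 1/200*(-1/133050) = -19759/77686 + 1/26610000 = -262893456157/1033612230000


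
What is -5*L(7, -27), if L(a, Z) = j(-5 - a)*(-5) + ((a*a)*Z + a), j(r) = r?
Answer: 6280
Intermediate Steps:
L(a, Z) = 25 + 6*a + Z*a² (L(a, Z) = (-5 - a)*(-5) + ((a*a)*Z + a) = (25 + 5*a) + (a²*Z + a) = (25 + 5*a) + (Z*a² + a) = (25 + 5*a) + (a + Z*a²) = 25 + 6*a + Z*a²)
-5*L(7, -27) = -5*(25 + 6*7 - 27*7²) = -5*(25 + 42 - 27*49) = -5*(25 + 42 - 1323) = -5*(-1256) = 6280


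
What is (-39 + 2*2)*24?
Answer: -840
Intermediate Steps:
(-39 + 2*2)*24 = (-39 + 4)*24 = -35*24 = -840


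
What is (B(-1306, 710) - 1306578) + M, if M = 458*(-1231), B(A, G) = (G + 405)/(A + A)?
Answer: -4885423227/2612 ≈ -1.8704e+6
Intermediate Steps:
B(A, G) = (405 + G)/(2*A) (B(A, G) = (405 + G)/((2*A)) = (405 + G)*(1/(2*A)) = (405 + G)/(2*A))
M = -563798
(B(-1306, 710) - 1306578) + M = ((½)*(405 + 710)/(-1306) - 1306578) - 563798 = ((½)*(-1/1306)*1115 - 1306578) - 563798 = (-1115/2612 - 1306578) - 563798 = -3412782851/2612 - 563798 = -4885423227/2612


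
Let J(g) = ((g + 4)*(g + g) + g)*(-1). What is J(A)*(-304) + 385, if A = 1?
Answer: 3729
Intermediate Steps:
J(g) = -g - 2*g*(4 + g) (J(g) = ((4 + g)*(2*g) + g)*(-1) = (2*g*(4 + g) + g)*(-1) = (g + 2*g*(4 + g))*(-1) = -g - 2*g*(4 + g))
J(A)*(-304) + 385 = -1*1*(9 + 2*1)*(-304) + 385 = -1*1*(9 + 2)*(-304) + 385 = -1*1*11*(-304) + 385 = -11*(-304) + 385 = 3344 + 385 = 3729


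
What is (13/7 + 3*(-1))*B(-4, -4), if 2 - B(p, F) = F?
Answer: -48/7 ≈ -6.8571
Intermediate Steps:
B(p, F) = 2 - F
(13/7 + 3*(-1))*B(-4, -4) = (13/7 + 3*(-1))*(2 - 1*(-4)) = (13*(⅐) - 3)*(2 + 4) = (13/7 - 3)*6 = -8/7*6 = -48/7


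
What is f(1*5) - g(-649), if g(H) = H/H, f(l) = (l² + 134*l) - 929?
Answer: -235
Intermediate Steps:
f(l) = -929 + l² + 134*l
g(H) = 1
f(1*5) - g(-649) = (-929 + (1*5)² + 134*(1*5)) - 1*1 = (-929 + 5² + 134*5) - 1 = (-929 + 25 + 670) - 1 = -234 - 1 = -235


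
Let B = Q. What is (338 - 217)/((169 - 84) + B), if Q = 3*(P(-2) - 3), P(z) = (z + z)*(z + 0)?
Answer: 121/100 ≈ 1.2100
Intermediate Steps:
P(z) = 2*z² (P(z) = (2*z)*z = 2*z²)
Q = 15 (Q = 3*(2*(-2)² - 3) = 3*(2*4 - 3) = 3*(8 - 3) = 3*5 = 15)
B = 15
(338 - 217)/((169 - 84) + B) = (338 - 217)/((169 - 84) + 15) = 121/(85 + 15) = 121/100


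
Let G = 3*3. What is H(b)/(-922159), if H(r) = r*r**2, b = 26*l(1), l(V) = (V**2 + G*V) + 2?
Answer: -30371328/922159 ≈ -32.935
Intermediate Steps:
G = 9
l(V) = 2 + V**2 + 9*V (l(V) = (V**2 + 9*V) + 2 = 2 + V**2 + 9*V)
b = 312 (b = 26*(2 + 1**2 + 9*1) = 26*(2 + 1 + 9) = 26*12 = 312)
H(r) = r**3
H(b)/(-922159) = 312**3/(-922159) = 30371328*(-1/922159) = -30371328/922159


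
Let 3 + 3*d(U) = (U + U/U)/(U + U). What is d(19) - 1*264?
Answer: -15095/57 ≈ -264.82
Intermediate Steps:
d(U) = -1 + (1 + U)/(6*U) (d(U) = -1 + ((U + U/U)/(U + U))/3 = -1 + ((U + 1)/((2*U)))/3 = -1 + ((1 + U)*(1/(2*U)))/3 = -1 + ((1 + U)/(2*U))/3 = -1 + (1 + U)/(6*U))
d(19) - 1*264 = (⅙)*(1 - 5*19)/19 - 1*264 = (⅙)*(1/19)*(1 - 95) - 264 = (⅙)*(1/19)*(-94) - 264 = -47/57 - 264 = -15095/57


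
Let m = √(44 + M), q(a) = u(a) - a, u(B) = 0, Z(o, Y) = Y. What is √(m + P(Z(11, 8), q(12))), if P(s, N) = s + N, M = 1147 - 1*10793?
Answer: √(-4 + I*√9602) ≈ 6.8583 + 7.1439*I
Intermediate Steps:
M = -9646 (M = 1147 - 10793 = -9646)
q(a) = -a (q(a) = 0 - a = -a)
P(s, N) = N + s
m = I*√9602 (m = √(44 - 9646) = √(-9602) = I*√9602 ≈ 97.99*I)
√(m + P(Z(11, 8), q(12))) = √(I*√9602 + (-1*12 + 8)) = √(I*√9602 + (-12 + 8)) = √(I*√9602 - 4) = √(-4 + I*√9602)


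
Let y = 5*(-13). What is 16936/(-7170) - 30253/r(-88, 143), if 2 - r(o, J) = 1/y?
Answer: -7050814633/469635 ≈ -15013.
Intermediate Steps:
y = -65
r(o, J) = 131/65 (r(o, J) = 2 - 1/(-65) = 2 - 1*(-1/65) = 2 + 1/65 = 131/65)
16936/(-7170) - 30253/r(-88, 143) = 16936/(-7170) - 30253/131/65 = 16936*(-1/7170) - 30253*65/131 = -8468/3585 - 1966445/131 = -7050814633/469635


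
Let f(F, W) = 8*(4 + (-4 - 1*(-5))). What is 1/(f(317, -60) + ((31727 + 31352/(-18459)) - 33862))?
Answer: -18459/38702957 ≈ -0.00047694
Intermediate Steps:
f(F, W) = 40 (f(F, W) = 8*(4 + (-4 + 5)) = 8*(4 + 1) = 8*5 = 40)
1/(f(317, -60) + ((31727 + 31352/(-18459)) - 33862)) = 1/(40 + ((31727 + 31352/(-18459)) - 33862)) = 1/(40 + ((31727 + 31352*(-1/18459)) - 33862)) = 1/(40 + ((31727 - 31352/18459) - 33862)) = 1/(40 + (585617341/18459 - 33862)) = 1/(40 - 39441317/18459) = 1/(-38702957/18459) = -18459/38702957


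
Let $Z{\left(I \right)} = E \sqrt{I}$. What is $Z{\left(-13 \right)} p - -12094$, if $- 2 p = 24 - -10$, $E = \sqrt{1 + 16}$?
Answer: $12094 - 17 i \sqrt{221} \approx 12094.0 - 252.72 i$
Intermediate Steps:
$E = \sqrt{17} \approx 4.1231$
$p = -17$ ($p = - \frac{24 - -10}{2} = - \frac{24 + 10}{2} = \left(- \frac{1}{2}\right) 34 = -17$)
$Z{\left(I \right)} = \sqrt{17} \sqrt{I}$
$Z{\left(-13 \right)} p - -12094 = \sqrt{17} \sqrt{-13} \left(-17\right) - -12094 = \sqrt{17} i \sqrt{13} \left(-17\right) + 12094 = i \sqrt{221} \left(-17\right) + 12094 = - 17 i \sqrt{221} + 12094 = 12094 - 17 i \sqrt{221}$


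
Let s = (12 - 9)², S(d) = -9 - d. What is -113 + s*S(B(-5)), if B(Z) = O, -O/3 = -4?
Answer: -302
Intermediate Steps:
O = 12 (O = -3*(-4) = 12)
B(Z) = 12
s = 9 (s = 3² = 9)
-113 + s*S(B(-5)) = -113 + 9*(-9 - 1*12) = -113 + 9*(-9 - 12) = -113 + 9*(-21) = -113 - 189 = -302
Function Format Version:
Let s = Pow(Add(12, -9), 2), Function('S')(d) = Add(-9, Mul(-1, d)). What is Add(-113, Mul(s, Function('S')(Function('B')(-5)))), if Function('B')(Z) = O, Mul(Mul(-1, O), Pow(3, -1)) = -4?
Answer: -302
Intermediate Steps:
O = 12 (O = Mul(-3, -4) = 12)
Function('B')(Z) = 12
s = 9 (s = Pow(3, 2) = 9)
Add(-113, Mul(s, Function('S')(Function('B')(-5)))) = Add(-113, Mul(9, Add(-9, Mul(-1, 12)))) = Add(-113, Mul(9, Add(-9, -12))) = Add(-113, Mul(9, -21)) = Add(-113, -189) = -302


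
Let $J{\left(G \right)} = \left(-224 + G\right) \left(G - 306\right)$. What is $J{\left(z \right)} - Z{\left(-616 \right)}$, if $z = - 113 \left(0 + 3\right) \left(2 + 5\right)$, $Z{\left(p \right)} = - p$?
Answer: $6956747$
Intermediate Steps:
$z = -2373$ ($z = - 113 \cdot 3 \cdot 7 = \left(-113\right) 21 = -2373$)
$J{\left(G \right)} = \left(-306 + G\right) \left(-224 + G\right)$ ($J{\left(G \right)} = \left(-224 + G\right) \left(-306 + G\right) = \left(-306 + G\right) \left(-224 + G\right)$)
$J{\left(z \right)} - Z{\left(-616 \right)} = \left(68544 + \left(-2373\right)^{2} - -1257690\right) - \left(-1\right) \left(-616\right) = \left(68544 + 5631129 + 1257690\right) - 616 = 6957363 - 616 = 6956747$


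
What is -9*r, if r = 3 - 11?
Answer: 72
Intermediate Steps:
r = -8
-9*r = -9*(-8) = 72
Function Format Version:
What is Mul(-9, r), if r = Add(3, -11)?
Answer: 72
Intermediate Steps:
r = -8
Mul(-9, r) = Mul(-9, -8) = 72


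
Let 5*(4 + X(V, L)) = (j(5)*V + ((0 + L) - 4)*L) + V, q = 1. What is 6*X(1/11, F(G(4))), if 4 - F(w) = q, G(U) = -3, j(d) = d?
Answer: -1482/55 ≈ -26.945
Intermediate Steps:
F(w) = 3 (F(w) = 4 - 1*1 = 4 - 1 = 3)
X(V, L) = -4 + 6*V/5 + L*(-4 + L)/5 (X(V, L) = -4 + ((5*V + ((0 + L) - 4)*L) + V)/5 = -4 + ((5*V + (L - 4)*L) + V)/5 = -4 + ((5*V + (-4 + L)*L) + V)/5 = -4 + ((5*V + L*(-4 + L)) + V)/5 = -4 + (6*V + L*(-4 + L))/5 = -4 + (6*V/5 + L*(-4 + L)/5) = -4 + 6*V/5 + L*(-4 + L)/5)
6*X(1/11, F(G(4))) = 6*(-4 - 4/5*3 + (1/5)*3**2 + (6/5)/11) = 6*(-4 - 12/5 + (1/5)*9 + (6/5)*(1/11)) = 6*(-4 - 12/5 + 9/5 + 6/55) = 6*(-247/55) = -1482/55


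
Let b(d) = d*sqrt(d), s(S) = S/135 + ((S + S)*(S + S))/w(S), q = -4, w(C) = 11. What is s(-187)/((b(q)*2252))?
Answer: 1716473*I/2432160 ≈ 0.70574*I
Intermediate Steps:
s(S) = S/135 + 4*S**2/11 (s(S) = S/135 + ((S + S)*(S + S))/11 = S*(1/135) + ((2*S)*(2*S))*(1/11) = S/135 + (4*S**2)*(1/11) = S/135 + 4*S**2/11)
b(d) = d**(3/2)
s(-187)/((b(q)*2252)) = ((1/1485)*(-187)*(11 + 540*(-187)))/(((-4)**(3/2)*2252)) = ((1/1485)*(-187)*(11 - 100980))/((-8*I*2252)) = ((1/1485)*(-187)*(-100969))/((-18016*I)) = 1716473*(I/18016)/135 = 1716473*I/2432160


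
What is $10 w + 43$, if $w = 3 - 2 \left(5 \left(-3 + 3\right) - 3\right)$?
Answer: $133$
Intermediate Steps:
$w = 9$ ($w = 3 - 2 \left(5 \cdot 0 - 3\right) = 3 - 2 \left(0 - 3\right) = 3 - -6 = 3 + 6 = 9$)
$10 w + 43 = 10 \cdot 9 + 43 = 90 + 43 = 133$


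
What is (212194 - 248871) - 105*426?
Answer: -81407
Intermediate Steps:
(212194 - 248871) - 105*426 = -36677 - 44730 = -81407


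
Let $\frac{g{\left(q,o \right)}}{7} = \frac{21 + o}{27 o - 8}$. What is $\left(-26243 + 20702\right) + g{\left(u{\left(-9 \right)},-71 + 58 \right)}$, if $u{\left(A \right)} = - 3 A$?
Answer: $- \frac{1989275}{359} \approx -5541.2$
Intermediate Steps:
$g{\left(q,o \right)} = \frac{7 \left(21 + o\right)}{-8 + 27 o}$ ($g{\left(q,o \right)} = 7 \frac{21 + o}{27 o - 8} = 7 \frac{21 + o}{-8 + 27 o} = \frac{7 \left(21 + o\right)}{-8 + 27 o}$)
$\left(-26243 + 20702\right) + g{\left(u{\left(-9 \right)},-71 + 58 \right)} = \left(-26243 + 20702\right) + \frac{7 \left(21 + \left(-71 + 58\right)\right)}{-8 + 27 \left(-71 + 58\right)} = -5541 + \frac{7 \left(21 - 13\right)}{-8 + 27 \left(-13\right)} = -5541 + 7 \frac{1}{-8 - 351} \cdot 8 = -5541 + 7 \frac{1}{-359} \cdot 8 = -5541 + 7 \left(- \frac{1}{359}\right) 8 = -5541 - \frac{56}{359} = - \frac{1989275}{359}$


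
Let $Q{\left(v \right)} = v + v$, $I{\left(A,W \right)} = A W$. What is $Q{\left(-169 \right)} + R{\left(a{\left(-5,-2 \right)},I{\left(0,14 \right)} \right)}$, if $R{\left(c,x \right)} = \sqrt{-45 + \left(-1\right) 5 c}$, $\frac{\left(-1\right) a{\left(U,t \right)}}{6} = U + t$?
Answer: $-338 + i \sqrt{255} \approx -338.0 + 15.969 i$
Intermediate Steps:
$Q{\left(v \right)} = 2 v$
$a{\left(U,t \right)} = - 6 U - 6 t$ ($a{\left(U,t \right)} = - 6 \left(U + t\right) = - 6 U - 6 t$)
$R{\left(c,x \right)} = \sqrt{-45 - 5 c}$
$Q{\left(-169 \right)} + R{\left(a{\left(-5,-2 \right)},I{\left(0,14 \right)} \right)} = 2 \left(-169\right) + \sqrt{-45 - 5 \left(\left(-6\right) \left(-5\right) - -12\right)} = -338 + \sqrt{-45 - 5 \left(30 + 12\right)} = -338 + \sqrt{-45 - 210} = -338 + \sqrt{-255} = -338 + i \sqrt{255}$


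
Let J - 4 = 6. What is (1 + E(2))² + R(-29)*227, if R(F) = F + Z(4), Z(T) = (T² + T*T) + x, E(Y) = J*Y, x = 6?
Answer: 2484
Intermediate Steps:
J = 10 (J = 4 + 6 = 10)
E(Y) = 10*Y
Z(T) = 6 + 2*T² (Z(T) = (T² + T*T) + 6 = (T² + T²) + 6 = 2*T² + 6 = 6 + 2*T²)
R(F) = 38 + F (R(F) = F + (6 + 2*4²) = F + (6 + 2*16) = F + (6 + 32) = F + 38 = 38 + F)
(1 + E(2))² + R(-29)*227 = (1 + 10*2)² + (38 - 29)*227 = (1 + 20)² + 9*227 = 21² + 2043 = 441 + 2043 = 2484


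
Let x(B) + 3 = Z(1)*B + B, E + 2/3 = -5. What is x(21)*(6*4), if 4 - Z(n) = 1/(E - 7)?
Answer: 47268/19 ≈ 2487.8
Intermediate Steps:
E = -17/3 (E = -2/3 - 5 = -17/3 ≈ -5.6667)
Z(n) = 155/38 (Z(n) = 4 - 1/(-17/3 - 7) = 4 - 1/(-38/3) = 4 - 1*(-3/38) = 4 + 3/38 = 155/38)
x(B) = -3 + 193*B/38 (x(B) = -3 + (155*B/38 + B) = -3 + 193*B/38)
x(21)*(6*4) = (-3 + (193/38)*21)*(6*4) = (-3 + 4053/38)*24 = (3939/38)*24 = 47268/19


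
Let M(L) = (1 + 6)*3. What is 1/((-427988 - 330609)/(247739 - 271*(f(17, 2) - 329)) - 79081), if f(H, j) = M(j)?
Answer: -331207/26192939364 ≈ -1.2645e-5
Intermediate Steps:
M(L) = 21 (M(L) = 7*3 = 21)
f(H, j) = 21
1/((-427988 - 330609)/(247739 - 271*(f(17, 2) - 329)) - 79081) = 1/((-427988 - 330609)/(247739 - 271*(21 - 329)) - 79081) = 1/(-758597/(247739 - 271*(-308)) - 79081) = 1/(-758597/(247739 + 83468) - 79081) = 1/(-758597/331207 - 79081) = 1/(-26192939364/331207) = -331207/26192939364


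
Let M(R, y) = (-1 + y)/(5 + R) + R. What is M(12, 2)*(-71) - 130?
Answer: -16765/17 ≈ -986.18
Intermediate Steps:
M(R, y) = R + (-1 + y)/(5 + R) (M(R, y) = (-1 + y)/(5 + R) + R = R + (-1 + y)/(5 + R))
M(12, 2)*(-71) - 130 = ((-1 + 2 + 12² + 5*12)/(5 + 12))*(-71) - 130 = ((-1 + 2 + 144 + 60)/17)*(-71) - 130 = ((1/17)*205)*(-71) - 130 = (205/17)*(-71) - 130 = -14555/17 - 130 = -16765/17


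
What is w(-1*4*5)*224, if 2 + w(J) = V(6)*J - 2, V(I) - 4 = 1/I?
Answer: -58688/3 ≈ -19563.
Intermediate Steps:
V(I) = 4 + 1/I
w(J) = -4 + 25*J/6 (w(J) = -2 + ((4 + 1/6)*J - 2) = -2 + ((4 + ⅙)*J - 2) = -2 + (25*J/6 - 2) = -2 + (-2 + 25*J/6) = -4 + 25*J/6)
w(-1*4*5)*224 = (-4 + 25*(-1*4*5)/6)*224 = (-4 + 25*(-4*5)/6)*224 = (-4 + (25/6)*(-20))*224 = (-4 - 250/3)*224 = -262/3*224 = -58688/3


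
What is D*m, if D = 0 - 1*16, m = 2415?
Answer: -38640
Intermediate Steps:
D = -16 (D = 0 - 16 = -16)
D*m = -16*2415 = -38640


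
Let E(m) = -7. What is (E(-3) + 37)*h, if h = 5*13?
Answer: 1950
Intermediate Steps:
h = 65
(E(-3) + 37)*h = (-7 + 37)*65 = 30*65 = 1950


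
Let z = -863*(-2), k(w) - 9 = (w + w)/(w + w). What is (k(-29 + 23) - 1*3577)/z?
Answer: -3567/1726 ≈ -2.0666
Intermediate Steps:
k(w) = 10 (k(w) = 9 + (w + w)/(w + w) = 9 + (2*w)/((2*w)) = 9 + (2*w)*(1/(2*w)) = 9 + 1 = 10)
z = 1726
(k(-29 + 23) - 1*3577)/z = (10 - 1*3577)/1726 = (10 - 3577)*(1/1726) = -3567*1/1726 = -3567/1726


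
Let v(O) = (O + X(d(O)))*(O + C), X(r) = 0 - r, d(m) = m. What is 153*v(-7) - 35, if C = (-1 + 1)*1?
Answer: -35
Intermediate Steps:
X(r) = -r
C = 0 (C = 0*1 = 0)
v(O) = 0 (v(O) = (O - O)*(O + 0) = 0*O = 0)
153*v(-7) - 35 = 153*0 - 35 = 0 - 35 = -35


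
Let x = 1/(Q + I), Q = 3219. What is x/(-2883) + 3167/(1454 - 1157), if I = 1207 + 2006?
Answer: 6525236095/611934048 ≈ 10.663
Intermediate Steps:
I = 3213
x = 1/6432 (x = 1/(3219 + 3213) = 1/6432 ≈ 0.00015547)
x/(-2883) + 3167/(1454 - 1157) = (1/6432)/(-2883) + 3167/(1454 - 1157) = (1/6432)*(-1/2883) + 3167/297 = -1/18543456 + 3167*(1/297) = -1/18543456 + 3167/297 = 6525236095/611934048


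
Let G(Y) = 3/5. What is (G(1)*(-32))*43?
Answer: -4128/5 ≈ -825.60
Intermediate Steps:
G(Y) = ⅗ (G(Y) = 3*(⅕) = ⅗)
(G(1)*(-32))*43 = ((⅗)*(-32))*43 = -96/5*43 = -4128/5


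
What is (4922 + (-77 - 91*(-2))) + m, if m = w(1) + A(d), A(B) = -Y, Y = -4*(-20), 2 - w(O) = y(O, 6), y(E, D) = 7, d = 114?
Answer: 4942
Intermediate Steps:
w(O) = -5 (w(O) = 2 - 1*7 = 2 - 7 = -5)
Y = 80
A(B) = -80 (A(B) = -1*80 = -80)
m = -85 (m = -5 - 80 = -85)
(4922 + (-77 - 91*(-2))) + m = (4922 + (-77 - 91*(-2))) - 85 = (4922 + (-77 + 182)) - 85 = (4922 + 105) - 85 = 5027 - 85 = 4942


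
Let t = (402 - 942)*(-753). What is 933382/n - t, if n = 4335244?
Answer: -881397990949/2167622 ≈ -4.0662e+5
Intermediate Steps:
t = 406620 (t = -540*(-753) = 406620)
933382/n - t = 933382/4335244 - 1*406620 = 933382*(1/4335244) - 406620 = 466691/2167622 - 406620 = -881397990949/2167622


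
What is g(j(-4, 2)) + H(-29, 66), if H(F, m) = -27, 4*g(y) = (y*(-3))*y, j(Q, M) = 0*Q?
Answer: -27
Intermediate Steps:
j(Q, M) = 0
g(y) = -3*y**2/4 (g(y) = ((y*(-3))*y)/4 = ((-3*y)*y)/4 = (-3*y**2)/4 = -3*y**2/4)
g(j(-4, 2)) + H(-29, 66) = -3/4*0**2 - 27 = -3/4*0 - 27 = 0 - 27 = -27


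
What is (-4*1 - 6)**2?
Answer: 100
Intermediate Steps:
(-4*1 - 6)**2 = (-4 - 6)**2 = (-10)**2 = 100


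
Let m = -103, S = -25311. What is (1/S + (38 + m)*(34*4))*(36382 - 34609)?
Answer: -132235801431/8437 ≈ -1.5673e+7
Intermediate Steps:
(1/S + (38 + m)*(34*4))*(36382 - 34609) = (1/(-25311) + (38 - 103)*(34*4))*(36382 - 34609) = (-1/25311 - 65*136)*1773 = (-1/25311 - 8840)*1773 = -223749241/25311*1773 = -132235801431/8437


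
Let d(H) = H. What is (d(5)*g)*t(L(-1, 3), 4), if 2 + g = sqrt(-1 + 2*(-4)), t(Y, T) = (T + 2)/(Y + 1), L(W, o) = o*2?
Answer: -60/7 + 90*I/7 ≈ -8.5714 + 12.857*I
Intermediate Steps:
L(W, o) = 2*o
t(Y, T) = (2 + T)/(1 + Y)
g = -2 + 3*I (g = -2 + sqrt(-1 + 2*(-4)) = -2 + sqrt(-1 - 8) = -2 + sqrt(-9) = -2 + 3*I ≈ -2.0 + 3.0*I)
(d(5)*g)*t(L(-1, 3), 4) = (5*(-2 + 3*I))*((2 + 4)/(1 + 2*3)) = (-10 + 15*I)*(6/(1 + 6)) = (-10 + 15*I)*(6/7) = -60/7 + 90*I/7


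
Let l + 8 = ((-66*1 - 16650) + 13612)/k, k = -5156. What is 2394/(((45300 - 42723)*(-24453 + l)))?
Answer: -1028622/27083800127 ≈ -3.7979e-5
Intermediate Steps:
l = -9536/1289 (l = -8 + ((-66*1 - 16650) + 13612)/(-5156) = -8 + ((-66 - 16650) + 13612)*(-1/5156) = -8 + (-16716 + 13612)*(-1/5156) = -8 - 3104*(-1/5156) = -8 + 776/1289 = -9536/1289 ≈ -7.3980)
2394/(((45300 - 42723)*(-24453 + l))) = 2394/(((45300 - 42723)*(-24453 - 9536/1289))) = 2394/((2577*(-31529453/1289))) = 2394/(-81251400381/1289) = 2394*(-1289/81251400381) = -1028622/27083800127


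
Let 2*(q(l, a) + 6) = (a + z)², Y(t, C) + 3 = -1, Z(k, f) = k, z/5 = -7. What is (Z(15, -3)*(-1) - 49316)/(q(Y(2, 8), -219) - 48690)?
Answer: 49331/16438 ≈ 3.0010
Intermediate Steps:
z = -35 (z = 5*(-7) = -35)
Y(t, C) = -4 (Y(t, C) = -3 - 1 = -4)
q(l, a) = -6 + (-35 + a)²/2 (q(l, a) = -6 + (a - 35)²/2 = -6 + (-35 + a)²/2)
(Z(15, -3)*(-1) - 49316)/(q(Y(2, 8), -219) - 48690) = (15*(-1) - 49316)/((-6 + (-35 - 219)²/2) - 48690) = (-15 - 49316)/((-6 + (½)*(-254)²) - 48690) = -49331/((-6 + (½)*64516) - 48690) = -49331/((-6 + 32258) - 48690) = -49331/(32252 - 48690) = -49331/(-16438) = -49331*(-1/16438) = 49331/16438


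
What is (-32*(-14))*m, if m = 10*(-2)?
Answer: -8960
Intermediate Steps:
m = -20
(-32*(-14))*m = -32*(-14)*(-20) = 448*(-20) = -8960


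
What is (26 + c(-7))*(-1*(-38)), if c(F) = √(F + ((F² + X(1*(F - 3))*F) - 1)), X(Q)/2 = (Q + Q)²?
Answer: 988 + 38*I*√5559 ≈ 988.0 + 2833.2*I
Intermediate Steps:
X(Q) = 8*Q² (X(Q) = 2*(Q + Q)² = 2*(2*Q)² = 2*(4*Q²) = 8*Q²)
c(F) = √(-1 + F + F² + 8*F*(-3 + F)²) (c(F) = √(F + ((F² + (8*(1*(F - 3))²)*F) - 1)) = √(F + ((F² + (8*(1*(-3 + F))²)*F) - 1)) = √(F + ((F² + (8*(-3 + F)²)*F) - 1)) = √(F + ((F² + 8*F*(-3 + F)²) - 1)) = √(F + (-1 + F² + 8*F*(-3 + F)²)) = √(-1 + F + F² + 8*F*(-3 + F)²))
(26 + c(-7))*(-1*(-38)) = (26 + √(-1 - 7 + (-7)² + 8*(-7)*(-3 - 7)²))*(-1*(-38)) = (26 + √(-1 - 7 + 49 + 8*(-7)*(-10)²))*38 = (26 + √(-1 - 7 + 49 + 8*(-7)*100))*38 = (26 + √(-1 - 7 + 49 - 5600))*38 = (26 + √(-5559))*38 = (26 + I*√5559)*38 = 988 + 38*I*√5559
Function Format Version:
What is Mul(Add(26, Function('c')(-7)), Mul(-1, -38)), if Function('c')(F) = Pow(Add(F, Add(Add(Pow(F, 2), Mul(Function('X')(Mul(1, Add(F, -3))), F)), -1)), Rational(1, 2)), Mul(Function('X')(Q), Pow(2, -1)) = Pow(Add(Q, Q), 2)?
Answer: Add(988, Mul(38, I, Pow(5559, Rational(1, 2)))) ≈ Add(988.00, Mul(2833.2, I))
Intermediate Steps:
Function('X')(Q) = Mul(8, Pow(Q, 2)) (Function('X')(Q) = Mul(2, Pow(Add(Q, Q), 2)) = Mul(2, Pow(Mul(2, Q), 2)) = Mul(2, Mul(4, Pow(Q, 2))) = Mul(8, Pow(Q, 2)))
Function('c')(F) = Pow(Add(-1, F, Pow(F, 2), Mul(8, F, Pow(Add(-3, F), 2))), Rational(1, 2)) (Function('c')(F) = Pow(Add(F, Add(Add(Pow(F, 2), Mul(Mul(8, Pow(Mul(1, Add(F, -3)), 2)), F)), -1)), Rational(1, 2)) = Pow(Add(F, Add(Add(Pow(F, 2), Mul(Mul(8, Pow(Mul(1, Add(-3, F)), 2)), F)), -1)), Rational(1, 2)) = Pow(Add(F, Add(Add(Pow(F, 2), Mul(Mul(8, Pow(Add(-3, F), 2)), F)), -1)), Rational(1, 2)) = Pow(Add(F, Add(Add(Pow(F, 2), Mul(8, F, Pow(Add(-3, F), 2))), -1)), Rational(1, 2)) = Pow(Add(F, Add(-1, Pow(F, 2), Mul(8, F, Pow(Add(-3, F), 2)))), Rational(1, 2)) = Pow(Add(-1, F, Pow(F, 2), Mul(8, F, Pow(Add(-3, F), 2))), Rational(1, 2)))
Mul(Add(26, Function('c')(-7)), Mul(-1, -38)) = Mul(Add(26, Pow(Add(-1, -7, Pow(-7, 2), Mul(8, -7, Pow(Add(-3, -7), 2))), Rational(1, 2))), Mul(-1, -38)) = Mul(Add(26, Pow(Add(-1, -7, 49, Mul(8, -7, Pow(-10, 2))), Rational(1, 2))), 38) = Mul(Add(26, Pow(Add(-1, -7, 49, Mul(8, -7, 100)), Rational(1, 2))), 38) = Mul(Add(26, Pow(Add(-1, -7, 49, -5600), Rational(1, 2))), 38) = Mul(Add(26, Pow(-5559, Rational(1, 2))), 38) = Mul(Add(26, Mul(I, Pow(5559, Rational(1, 2)))), 38) = Add(988, Mul(38, I, Pow(5559, Rational(1, 2))))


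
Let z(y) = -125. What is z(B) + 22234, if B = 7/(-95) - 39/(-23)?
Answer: 22109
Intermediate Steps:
B = 3544/2185 (B = 7*(-1/95) - 39*(-1/23) = -7/95 + 39/23 = 3544/2185 ≈ 1.6220)
z(B) + 22234 = -125 + 22234 = 22109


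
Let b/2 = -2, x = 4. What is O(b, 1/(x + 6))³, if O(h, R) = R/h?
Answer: -1/64000 ≈ -1.5625e-5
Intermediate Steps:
b = -4 (b = 2*(-2) = -4)
O(b, 1/(x + 6))³ = (1/((4 + 6)*(-4)))³ = (-¼/10)³ = ((⅒)*(-¼))³ = (-1/40)³ = -1/64000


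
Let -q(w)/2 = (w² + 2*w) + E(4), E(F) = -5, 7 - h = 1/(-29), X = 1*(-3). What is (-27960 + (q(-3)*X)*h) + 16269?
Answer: -341487/29 ≈ -11775.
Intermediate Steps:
X = -3
h = 204/29 (h = 7 - 1/(-29) = 7 - 1*(-1/29) = 7 + 1/29 = 204/29 ≈ 7.0345)
q(w) = 10 - 4*w - 2*w² (q(w) = -2*((w² + 2*w) - 5) = -2*(-5 + w² + 2*w) = 10 - 4*w - 2*w²)
(-27960 + (q(-3)*X)*h) + 16269 = (-27960 + ((10 - 4*(-3) - 2*(-3)²)*(-3))*(204/29)) + 16269 = (-27960 + ((10 + 12 - 2*9)*(-3))*(204/29)) + 16269 = (-27960 + ((10 + 12 - 18)*(-3))*(204/29)) + 16269 = (-27960 + (4*(-3))*(204/29)) + 16269 = (-27960 - 12*204/29) + 16269 = (-27960 - 2448/29) + 16269 = -813288/29 + 16269 = -341487/29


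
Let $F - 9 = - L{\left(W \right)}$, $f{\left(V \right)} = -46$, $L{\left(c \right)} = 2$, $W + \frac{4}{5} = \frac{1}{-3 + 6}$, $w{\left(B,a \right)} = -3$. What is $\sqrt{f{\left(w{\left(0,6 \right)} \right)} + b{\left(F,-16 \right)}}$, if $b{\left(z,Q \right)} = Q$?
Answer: $i \sqrt{62} \approx 7.874 i$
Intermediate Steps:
$W = - \frac{7}{15}$ ($W = - \frac{4}{5} + \frac{1}{-3 + 6} = - \frac{4}{5} + \frac{1}{3} = - \frac{7}{15} \approx -0.46667$)
$F = 7$ ($F = 9 - 2 = 7$)
$\sqrt{f{\left(w{\left(0,6 \right)} \right)} + b{\left(F,-16 \right)}} = \sqrt{-46 - 16} = \sqrt{-62} = i \sqrt{62}$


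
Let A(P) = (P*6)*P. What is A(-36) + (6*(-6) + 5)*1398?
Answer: -35562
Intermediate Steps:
A(P) = 6*P² (A(P) = (6*P)*P = 6*P²)
A(-36) + (6*(-6) + 5)*1398 = 6*(-36)² + (6*(-6) + 5)*1398 = 6*1296 + (-36 + 5)*1398 = 7776 - 31*1398 = 7776 - 43338 = -35562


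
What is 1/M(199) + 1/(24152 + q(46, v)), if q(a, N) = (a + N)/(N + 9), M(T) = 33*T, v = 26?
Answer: 1075237/5551689264 ≈ 0.00019368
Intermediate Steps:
q(a, N) = (N + a)/(9 + N)
1/M(199) + 1/(24152 + q(46, v)) = 1/(33*199) + 1/(24152 + (26 + 46)/(9 + 26)) = 1/6567 + 1/(24152 + 72/35) = 1/6567 + 1/(845392/35) = 1/6567 + 35/845392 = 1075237/5551689264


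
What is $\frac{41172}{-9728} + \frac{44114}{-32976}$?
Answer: $- \frac{27919201}{5012352} \approx -5.5701$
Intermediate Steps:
$\frac{41172}{-9728} + \frac{44114}{-32976} = 41172 \left(- \frac{1}{9728}\right) + 44114 \left(- \frac{1}{32976}\right) = - \frac{10293}{2432} - \frac{22057}{16488} = - \frac{27919201}{5012352}$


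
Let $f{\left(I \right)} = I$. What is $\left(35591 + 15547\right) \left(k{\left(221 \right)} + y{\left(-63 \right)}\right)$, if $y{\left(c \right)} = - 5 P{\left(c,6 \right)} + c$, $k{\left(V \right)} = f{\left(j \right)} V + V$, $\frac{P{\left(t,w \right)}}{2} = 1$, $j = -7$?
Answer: $-71542062$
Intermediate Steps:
$P{\left(t,w \right)} = 2$ ($P{\left(t,w \right)} = 2 \cdot 1 = 2$)
$k{\left(V \right)} = - 6 V$ ($k{\left(V \right)} = - 7 V + V = - 6 V$)
$y{\left(c \right)} = -10 + c$ ($y{\left(c \right)} = \left(-5\right) 2 + c = -10 + c$)
$\left(35591 + 15547\right) \left(k{\left(221 \right)} + y{\left(-63 \right)}\right) = \left(35591 + 15547\right) \left(\left(-6\right) 221 - 73\right) = 51138 \left(-1326 - 73\right) = 51138 \left(-1399\right) = -71542062$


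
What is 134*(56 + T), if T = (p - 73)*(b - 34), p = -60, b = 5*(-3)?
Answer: 880782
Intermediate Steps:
b = -15
T = 6517 (T = (-60 - 73)*(-15 - 34) = -133*(-49) = 6517)
134*(56 + T) = 134*(56 + 6517) = 134*6573 = 880782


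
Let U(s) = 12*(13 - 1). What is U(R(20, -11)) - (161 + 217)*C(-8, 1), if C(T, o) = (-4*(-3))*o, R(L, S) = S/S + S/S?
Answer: -4392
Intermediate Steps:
R(L, S) = 2 (R(L, S) = 1 + 1 = 2)
C(T, o) = 12*o
U(s) = 144 (U(s) = 12*12 = 144)
U(R(20, -11)) - (161 + 217)*C(-8, 1) = 144 - (161 + 217)*12*1 = 144 - 378*12 = 144 - 1*4536 = 144 - 4536 = -4392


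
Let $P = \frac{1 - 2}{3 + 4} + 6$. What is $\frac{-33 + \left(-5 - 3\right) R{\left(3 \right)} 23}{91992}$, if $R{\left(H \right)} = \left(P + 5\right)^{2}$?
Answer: $- \frac{1064401}{4507608} \approx -0.23613$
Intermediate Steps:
$P = \frac{41}{7}$ ($P = - \frac{1}{7} + 6 = \frac{41}{7} \approx 5.8571$)
$R{\left(H \right)} = \frac{5776}{49}$ ($R{\left(H \right)} = \left(\frac{41}{7} + 5\right)^{2} = \left(\frac{76}{7}\right)^{2} = \frac{5776}{49}$)
$\frac{-33 + \left(-5 - 3\right) R{\left(3 \right)} 23}{91992} = \frac{-33 + \left(-5 - 3\right) \frac{5776}{49} \cdot 23}{91992} = \left(-33 + \left(-8\right) \frac{5776}{49} \cdot 23\right) \frac{1}{91992} = \left(-33 - \frac{1062784}{49}\right) \frac{1}{91992} = \left(- \frac{1064401}{49}\right) \frac{1}{91992} = - \frac{1064401}{4507608}$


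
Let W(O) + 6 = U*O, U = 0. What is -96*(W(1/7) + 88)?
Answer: -7872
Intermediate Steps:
W(O) = -6 (W(O) = -6 + 0*O = -6 + 0 = -6)
-96*(W(1/7) + 88) = -96*(-6 + 88) = -96*82 = -7872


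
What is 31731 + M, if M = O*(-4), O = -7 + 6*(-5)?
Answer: 31879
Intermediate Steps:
O = -37 (O = -7 - 30 = -37)
M = 148 (M = -37*(-4) = 148)
31731 + M = 31731 + 148 = 31879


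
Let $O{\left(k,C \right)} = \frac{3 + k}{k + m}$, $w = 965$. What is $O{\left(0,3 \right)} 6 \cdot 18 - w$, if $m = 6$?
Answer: $-911$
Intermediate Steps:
$O{\left(k,C \right)} = \frac{3 + k}{6 + k}$ ($O{\left(k,C \right)} = \frac{3 + k}{k + 6} = \frac{3 + k}{6 + k}$)
$O{\left(0,3 \right)} 6 \cdot 18 - w = \frac{3 + 0}{6 + 0} \cdot 6 \cdot 18 - 965 = \frac{1}{6} \cdot 3 \cdot 6 \cdot 18 - 965 = \frac{1}{2} \cdot 6 \cdot 18 - 965 = 3 \cdot 18 - 965 = 54 - 965 = -911$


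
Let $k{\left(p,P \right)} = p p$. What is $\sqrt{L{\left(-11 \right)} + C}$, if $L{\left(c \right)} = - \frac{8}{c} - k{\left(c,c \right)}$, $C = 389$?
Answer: $\frac{2 \sqrt{8129}}{11} \approx 16.393$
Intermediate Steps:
$k{\left(p,P \right)} = p^{2}$
$L{\left(c \right)} = - c^{2} - \frac{8}{c}$ ($L{\left(c \right)} = - \frac{8}{c} - c^{2} = - c^{2} - \frac{8}{c}$)
$\sqrt{L{\left(-11 \right)} + C} = \sqrt{\frac{-8 - \left(-11\right)^{3}}{-11} + 389} = \sqrt{- \frac{-8 - -1331}{11} + 389} = \sqrt{- \frac{-8 + 1331}{11} + 389} = \sqrt{\left(- \frac{1}{11}\right) 1323 + 389} = \sqrt{- \frac{1323}{11} + 389} = \sqrt{\frac{2956}{11}} = \frac{2 \sqrt{8129}}{11}$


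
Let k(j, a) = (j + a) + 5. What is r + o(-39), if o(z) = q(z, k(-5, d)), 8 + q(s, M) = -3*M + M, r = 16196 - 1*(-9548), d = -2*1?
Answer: 25740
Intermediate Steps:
d = -2
r = 25744 (r = 16196 + 9548 = 25744)
k(j, a) = 5 + a + j (k(j, a) = (a + j) + 5 = 5 + a + j)
q(s, M) = -8 - 2*M (q(s, M) = -8 + (-3*M + M) = -8 - 2*M)
o(z) = -4 (o(z) = -8 - 2*(5 - 2 - 5) = -8 - 2*(-2) = -8 + 4 = -4)
r + o(-39) = 25744 - 4 = 25740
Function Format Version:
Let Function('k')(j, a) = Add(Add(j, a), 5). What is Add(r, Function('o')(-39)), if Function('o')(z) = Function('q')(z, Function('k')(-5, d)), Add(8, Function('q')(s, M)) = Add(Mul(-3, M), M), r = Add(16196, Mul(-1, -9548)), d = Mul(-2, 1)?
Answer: 25740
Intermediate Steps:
d = -2
r = 25744 (r = Add(16196, 9548) = 25744)
Function('k')(j, a) = Add(5, a, j) (Function('k')(j, a) = Add(Add(a, j), 5) = Add(5, a, j))
Function('q')(s, M) = Add(-8, Mul(-2, M)) (Function('q')(s, M) = Add(-8, Add(Mul(-3, M), M)) = Add(-8, Mul(-2, M)))
Function('o')(z) = -4 (Function('o')(z) = Add(-8, Mul(-2, Add(5, -2, -5))) = Add(-8, Mul(-2, -2)) = Add(-8, 4) = -4)
Add(r, Function('o')(-39)) = Add(25744, -4) = 25740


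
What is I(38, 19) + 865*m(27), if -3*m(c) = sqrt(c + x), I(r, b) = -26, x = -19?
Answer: -26 - 1730*sqrt(2)/3 ≈ -841.53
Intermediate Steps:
m(c) = -sqrt(-19 + c)/3 (m(c) = -sqrt(c - 19)/3 = -sqrt(-19 + c)/3)
I(38, 19) + 865*m(27) = -26 + 865*(-sqrt(-19 + 27)/3) = -26 + 865*(-2*sqrt(2)/3) = -26 - 1730*sqrt(2)/3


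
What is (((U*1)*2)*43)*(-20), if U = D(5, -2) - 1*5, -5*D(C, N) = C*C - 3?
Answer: 16168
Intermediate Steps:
D(C, N) = ⅗ - C²/5 (D(C, N) = -(C*C - 3)/5 = -(C² - 3)/5 = -(-3 + C²)/5 = ⅗ - C²/5)
U = -47/5 (U = (⅗ - ⅕*5²) - 1*5 = (⅗ - ⅕*25) - 5 = (⅗ - 5) - 5 = -22/5 - 5 = -47/5 ≈ -9.4000)
(((U*1)*2)*43)*(-20) = ((-47/5*1*2)*43)*(-20) = (-47/5*2*43)*(-20) = -94/5*43*(-20) = -4042/5*(-20) = 16168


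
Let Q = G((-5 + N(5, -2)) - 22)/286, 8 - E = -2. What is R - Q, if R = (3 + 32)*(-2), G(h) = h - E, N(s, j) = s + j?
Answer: -9993/143 ≈ -69.881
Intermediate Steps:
E = 10 (E = 8 - 1*(-2) = 8 + 2 = 10)
N(s, j) = j + s
G(h) = -10 + h (G(h) = h - 1*10 = h - 10 = -10 + h)
R = -70 (R = 35*(-2) = -70)
Q = -17/143 (Q = (-10 + ((-5 + (-2 + 5)) - 22))/286 = (-10 + ((-5 + 3) - 22))*(1/286) = (-10 + (-2 - 22))*(1/286) = (-10 - 24)*(1/286) = -34*1/286 = -17/143 ≈ -0.11888)
R - Q = -70 - 1*(-17/143) = -70 + 17/143 = -9993/143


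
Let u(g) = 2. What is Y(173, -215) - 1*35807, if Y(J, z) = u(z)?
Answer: -35805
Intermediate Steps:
Y(J, z) = 2
Y(173, -215) - 1*35807 = 2 - 1*35807 = 2 - 35807 = -35805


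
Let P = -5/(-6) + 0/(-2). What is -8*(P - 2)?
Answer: 28/3 ≈ 9.3333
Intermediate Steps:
P = 5/6 (P = -5*(-1/6) + 0*(-1/2) = 5/6 + 0 = 5/6 ≈ 0.83333)
-8*(P - 2) = -8*(5/6 - 2) = -8*(-7/6) = 28/3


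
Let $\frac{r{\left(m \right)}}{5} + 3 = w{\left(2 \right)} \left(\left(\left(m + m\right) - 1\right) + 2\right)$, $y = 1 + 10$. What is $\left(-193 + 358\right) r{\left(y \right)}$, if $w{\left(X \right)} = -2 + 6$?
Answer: $73425$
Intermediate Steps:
$w{\left(X \right)} = 4$
$y = 11$
$r{\left(m \right)} = 5 + 40 m$ ($r{\left(m \right)} = -15 + 5 \cdot 4 \left(\left(\left(m + m\right) - 1\right) + 2\right) = -15 + 5 \cdot 4 \left(\left(2 m - 1\right) + 2\right) = -15 + 5 \cdot 4 \left(\left(-1 + 2 m\right) + 2\right) = -15 + 5 \cdot 4 \left(1 + 2 m\right) = -15 + 5 \left(4 + 8 m\right) = -15 + \left(20 + 40 m\right) = 5 + 40 m$)
$\left(-193 + 358\right) r{\left(y \right)} = \left(-193 + 358\right) \left(5 + 40 \cdot 11\right) = 165 \left(5 + 440\right) = 165 \cdot 445 = 73425$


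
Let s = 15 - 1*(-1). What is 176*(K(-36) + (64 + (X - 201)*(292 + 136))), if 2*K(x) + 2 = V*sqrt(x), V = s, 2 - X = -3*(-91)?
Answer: -35543728 + 8448*I ≈ -3.5544e+7 + 8448.0*I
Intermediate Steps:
X = -271 (X = 2 - (-3)*(-91) = 2 - 1*273 = 2 - 273 = -271)
s = 16 (s = 15 + 1 = 16)
V = 16
K(x) = -1 + 8*sqrt(x) (K(x) = -1 + (16*sqrt(x))/2 = -1 + 8*sqrt(x))
176*(K(-36) + (64 + (X - 201)*(292 + 136))) = 176*((-1 + 8*sqrt(-36)) + (64 + (-271 - 201)*(292 + 136))) = 176*((-1 + 8*(6*I)) + (64 - 472*428)) = 176*((-1 + 48*I) + (64 - 202016)) = 176*((-1 + 48*I) - 201952) = 176*(-201953 + 48*I) = -35543728 + 8448*I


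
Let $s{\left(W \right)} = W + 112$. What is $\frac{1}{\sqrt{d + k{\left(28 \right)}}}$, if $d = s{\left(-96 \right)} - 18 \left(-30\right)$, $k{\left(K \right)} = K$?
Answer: $\frac{\sqrt{146}}{292} \approx 0.04138$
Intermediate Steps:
$s{\left(W \right)} = 112 + W$
$d = 556$ ($d = \left(112 - 96\right) - 18 \left(-30\right) = 16 - -540 = 16 + 540 = 556$)
$\frac{1}{\sqrt{d + k{\left(28 \right)}}} = \frac{1}{\sqrt{556 + 28}} = \frac{1}{\sqrt{584}} = \frac{1}{2 \sqrt{146}} = \frac{\sqrt{146}}{292}$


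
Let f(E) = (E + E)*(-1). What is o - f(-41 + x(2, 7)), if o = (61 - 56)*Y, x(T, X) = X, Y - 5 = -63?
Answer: -358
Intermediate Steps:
Y = -58 (Y = 5 - 63 = -58)
o = -290 (o = (61 - 56)*(-58) = 5*(-58) = -290)
f(E) = -2*E (f(E) = (2*E)*(-1) = -2*E)
o - f(-41 + x(2, 7)) = -290 - (-2)*(-41 + 7) = -290 - (-2)*(-34) = -290 - 1*68 = -290 - 68 = -358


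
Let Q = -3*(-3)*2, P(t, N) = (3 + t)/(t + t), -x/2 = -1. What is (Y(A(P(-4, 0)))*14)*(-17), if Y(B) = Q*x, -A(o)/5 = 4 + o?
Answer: -8568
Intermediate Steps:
x = 2 (x = -2*(-1) = 2)
P(t, N) = (3 + t)/(2*t) (P(t, N) = (3 + t)/((2*t)) = (3 + t)*(1/(2*t)) = (3 + t)/(2*t))
A(o) = -20 - 5*o (A(o) = -5*(4 + o) = -20 - 5*o)
Q = 18 (Q = 9*2 = 18)
Y(B) = 36 (Y(B) = 18*2 = 36)
(Y(A(P(-4, 0)))*14)*(-17) = (36*14)*(-17) = 504*(-17) = -8568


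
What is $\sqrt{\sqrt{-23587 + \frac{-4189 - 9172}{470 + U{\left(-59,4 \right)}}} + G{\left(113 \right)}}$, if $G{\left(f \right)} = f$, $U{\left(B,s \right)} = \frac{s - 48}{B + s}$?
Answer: $\frac{\sqrt{626168708 + 2354 i \sqrt{130860279462}}}{2354} \approx 12.324 + 6.2349 i$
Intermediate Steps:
$U{\left(B,s \right)} = \frac{-48 + s}{B + s}$
$\sqrt{\sqrt{-23587 + \frac{-4189 - 9172}{470 + U{\left(-59,4 \right)}}} + G{\left(113 \right)}} = \sqrt{\sqrt{-23587 + \frac{-4189 - 9172}{470 + \frac{-48 + 4}{-59 + 4}}} + 113} = \sqrt{\sqrt{-23587 - \frac{13361}{470 + \frac{1}{-55} \left(-44\right)}} + 113} = \sqrt{\sqrt{-23587 - \frac{13361}{470 - - \frac{4}{5}}} + 113} = \sqrt{\sqrt{-23587 - \frac{13361}{470 + \frac{4}{5}}} + 113} = \sqrt{\sqrt{-23587 - \frac{13361}{\frac{2354}{5}}} + 113} = \sqrt{\sqrt{-23587 - \frac{66805}{2354}} + 113} = \sqrt{\sqrt{- \frac{55590603}{2354}} + 113} = \sqrt{\frac{i \sqrt{130860279462}}{2354} + 113} = \sqrt{113 + \frac{i \sqrt{130860279462}}{2354}}$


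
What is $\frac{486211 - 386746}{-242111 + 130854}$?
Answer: $- \frac{99465}{111257} \approx -0.89401$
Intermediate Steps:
$\frac{486211 - 386746}{-242111 + 130854} = \frac{99465}{-111257} = 99465 \left(- \frac{1}{111257}\right) = - \frac{99465}{111257}$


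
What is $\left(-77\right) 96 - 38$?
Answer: $-7430$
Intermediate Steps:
$\left(-77\right) 96 - 38 = -7392 - 38 = -7430$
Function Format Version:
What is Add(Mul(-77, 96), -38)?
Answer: -7430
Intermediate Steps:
Add(Mul(-77, 96), -38) = Add(-7392, -38) = -7430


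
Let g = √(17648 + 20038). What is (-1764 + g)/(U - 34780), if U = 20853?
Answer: 1764/13927 - √37686/13927 ≈ 0.11272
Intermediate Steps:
g = √37686 ≈ 194.13
(-1764 + g)/(U - 34780) = (-1764 + √37686)/(20853 - 34780) = (-1764 + √37686)/(-13927) = (-1764 + √37686)*(-1/13927) = 1764/13927 - √37686/13927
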